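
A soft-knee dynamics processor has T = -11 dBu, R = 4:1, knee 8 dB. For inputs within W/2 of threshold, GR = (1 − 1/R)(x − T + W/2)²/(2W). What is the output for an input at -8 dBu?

x − T + W/2 = -8 − (-11) + 4 = 7.
GR = (1 − 1/4) × 7² / 16 = 0.75 × 49 / 16 = 2.296875 dB.
Output = -8 − 2.296875 = -10.296875 dBu.

-10.296875 dBu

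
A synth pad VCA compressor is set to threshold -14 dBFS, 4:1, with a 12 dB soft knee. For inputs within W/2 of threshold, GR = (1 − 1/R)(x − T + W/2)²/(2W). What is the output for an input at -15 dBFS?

-15.78125 dBFS

x − T + W/2 = -15 − (-14) + 6 = 5.
GR = (1 − 1/4) × 5² / 24 = 0.75 × 25 / 24 = 0.78125 dB.
Output = -15 − 0.78125 = -15.78125 dBFS.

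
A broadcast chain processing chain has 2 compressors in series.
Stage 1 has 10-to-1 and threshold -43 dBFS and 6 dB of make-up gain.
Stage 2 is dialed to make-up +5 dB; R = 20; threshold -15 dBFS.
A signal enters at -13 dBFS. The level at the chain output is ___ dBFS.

-29 dBFS

Stage 1: overshoot 30 dB → 30/10 = 3 dB → -40 dBFS; +6 dB make-up → -34 dBFS.
Stage 2: -34 dBFS ≤ -15 dBFS, so stage 2 doesn't engage; make-up brings it to -29 dBFS.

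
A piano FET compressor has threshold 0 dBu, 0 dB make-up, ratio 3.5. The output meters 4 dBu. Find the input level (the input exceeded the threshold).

The compressed level sits 4 − 0 = 4 dB over threshold.
Undo the ratio: input overshoot = 4 × 3.5 = 14 dB, giving input = 14 dBu.

14 dBu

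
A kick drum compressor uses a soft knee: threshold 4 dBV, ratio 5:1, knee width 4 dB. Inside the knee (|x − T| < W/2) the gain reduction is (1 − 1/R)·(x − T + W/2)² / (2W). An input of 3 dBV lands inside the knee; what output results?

x − T + W/2 = 3 − 4 + 2 = 1.
GR = (1 − 1/5) × 1² / 8 = 0.8 × 1 / 8 = 0.1 dB.
Output = 3 − 0.1 = 2.9 dBV.

2.9 dBV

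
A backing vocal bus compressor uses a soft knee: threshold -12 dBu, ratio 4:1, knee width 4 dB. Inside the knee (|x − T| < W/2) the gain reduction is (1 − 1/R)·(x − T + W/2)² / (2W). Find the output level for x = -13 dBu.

-13.09375 dBu

x − T + W/2 = -13 − (-12) + 2 = 1.
GR = (1 − 1/4) × 1² / 8 = 0.75 × 1 / 8 = 0.09375 dB.
Output = -13 − 0.09375 = -13.09375 dBu.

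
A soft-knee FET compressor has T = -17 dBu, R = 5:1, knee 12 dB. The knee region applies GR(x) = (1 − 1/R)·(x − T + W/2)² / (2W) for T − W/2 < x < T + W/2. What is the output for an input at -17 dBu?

x − T + W/2 = -17 − (-17) + 6 = 6.
GR = (1 − 1/5) × 6² / 24 = 0.8 × 36 / 24 = 1.2 dB.
Output = -17 − 1.2 = -18.2 dBu.

-18.2 dBu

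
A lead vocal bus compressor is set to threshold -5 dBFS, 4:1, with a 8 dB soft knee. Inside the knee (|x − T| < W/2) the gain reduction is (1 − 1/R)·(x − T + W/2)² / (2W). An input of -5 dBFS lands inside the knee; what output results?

x − T + W/2 = -5 − (-5) + 4 = 4.
GR = (1 − 1/4) × 4² / 16 = 0.75 × 16 / 16 = 0.75 dB.
Output = -5 − 0.75 = -5.75 dBFS.

-5.75 dBFS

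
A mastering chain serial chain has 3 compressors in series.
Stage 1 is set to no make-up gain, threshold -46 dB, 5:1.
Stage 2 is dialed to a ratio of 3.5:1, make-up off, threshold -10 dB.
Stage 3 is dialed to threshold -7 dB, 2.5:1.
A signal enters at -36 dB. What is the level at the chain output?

-44 dB

Stage 1: overshoot 10 dB → 10/5 = 2 dB → -44 dB.
Stage 2: -44 dB is at or below the -10 dB threshold — no compression; output -44 dB.
Stage 3: -44 dB is at or below the -7 dB threshold — no compression; output -44 dB.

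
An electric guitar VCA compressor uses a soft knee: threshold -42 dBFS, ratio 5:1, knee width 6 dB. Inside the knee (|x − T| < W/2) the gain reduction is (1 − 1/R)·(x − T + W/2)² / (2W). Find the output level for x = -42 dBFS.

x − T + W/2 = -42 − (-42) + 3 = 3.
GR = (1 − 1/5) × 3² / 12 = 0.8 × 9 / 12 = 0.6 dB.
Output = -42 − 0.6 = -42.6 dBFS.

-42.6 dBFS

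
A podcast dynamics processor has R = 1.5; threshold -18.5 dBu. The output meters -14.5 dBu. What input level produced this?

That's 4 dB above the -18.5 dBu threshold.
Undo the ratio: input overshoot = 4 × 1.5 = 6 dB, giving input = -12.5 dBu.

-12.5 dBu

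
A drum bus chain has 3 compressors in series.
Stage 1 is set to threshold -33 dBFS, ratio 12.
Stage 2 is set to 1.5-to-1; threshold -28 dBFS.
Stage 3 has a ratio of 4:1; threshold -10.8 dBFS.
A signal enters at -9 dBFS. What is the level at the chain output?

Stage 1: -9 dBFS is 24 dB over -33 dBFS; at 12:1 that becomes 2 dB over, giving -31 dBFS.
Stage 2: -31 dBFS ≤ -28 dBFS, so stage 2 doesn't engage; output -31 dBFS.
Stage 3: -31 dBFS ≤ -10.8 dBFS, so stage 3 doesn't engage; output -31 dBFS.

-31 dBFS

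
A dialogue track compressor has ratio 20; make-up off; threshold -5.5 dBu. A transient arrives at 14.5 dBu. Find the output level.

Overshoot: 14.5 − (-5.5) = 20 dB.
20:1 compression reduces that to 20/20 = 1 dB over.
Output = -5.5 + 1 = -4.5 dBu.

-4.5 dBu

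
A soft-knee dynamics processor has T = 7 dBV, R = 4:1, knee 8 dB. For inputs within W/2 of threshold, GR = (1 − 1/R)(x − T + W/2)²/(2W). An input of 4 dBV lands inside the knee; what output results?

x − T + W/2 = 4 − 7 + 4 = 1.
GR = (1 − 1/4) × 1² / 16 = 0.75 × 1 / 16 = 0.046875 dB.
Output = 4 − 0.046875 = 3.953125 dBV.

3.953125 dBV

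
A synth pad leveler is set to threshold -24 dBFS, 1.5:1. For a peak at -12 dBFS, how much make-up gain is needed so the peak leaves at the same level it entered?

Without make-up, output = threshold + overshoot/1.5 = -24 + 8 = -16 dBFS.
Gap to target: 4 dB.

4 dB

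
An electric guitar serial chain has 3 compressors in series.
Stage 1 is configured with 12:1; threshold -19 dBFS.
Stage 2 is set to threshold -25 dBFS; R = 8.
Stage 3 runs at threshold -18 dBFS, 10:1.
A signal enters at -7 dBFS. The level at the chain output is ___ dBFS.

Stage 1: -7 dBFS is 12 dB over -19 dBFS; at 12:1 that becomes 1 dB over, giving -18 dBFS.
Stage 2: 7 dB above -25 dBFS, reduced 8:1 to 0.875 dB above → -24.125 dBFS.
Stage 3: below threshold (-24.125 ≤ -18); passes unchanged; output -24.125 dBFS.

-24.125 dBFS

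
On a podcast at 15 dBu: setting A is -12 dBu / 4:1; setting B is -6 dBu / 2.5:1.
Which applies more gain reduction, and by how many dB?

A, by 7.65 dB

A: 27 dB over, compressed to 6.75 dB over, so 20.25 dB of GR.
B: 21 dB over, compressed to 8.4 dB over, so 12.6 dB of GR.
A reduces 7.65 dB more.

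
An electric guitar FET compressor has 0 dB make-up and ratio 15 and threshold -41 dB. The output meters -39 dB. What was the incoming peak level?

The compressed level sits -39 − (-41) = 2 dB over threshold.
Input overshoot = R × output overshoot = 30 dB → input = -41 + 30 = -11 dB.

-11 dB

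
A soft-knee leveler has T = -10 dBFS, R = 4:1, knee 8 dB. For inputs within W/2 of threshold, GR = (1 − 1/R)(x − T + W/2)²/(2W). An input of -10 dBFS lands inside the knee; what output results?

x − T + W/2 = -10 − (-10) + 4 = 4.
GR = (1 − 1/4) × 4² / 16 = 0.75 × 16 / 16 = 0.75 dB.
Output = -10 − 0.75 = -10.75 dBFS.

-10.75 dBFS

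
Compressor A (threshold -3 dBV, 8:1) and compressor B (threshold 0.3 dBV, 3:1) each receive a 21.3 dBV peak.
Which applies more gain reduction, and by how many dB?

A, by 7.2625 dB

A: overshoot 24.3 dB → output overshoot 3.0375 dB → GR 21.2625 dB.
B: overshoot 21 dB → output overshoot 7 dB → GR 14 dB.
A reduces 7.2625 dB more.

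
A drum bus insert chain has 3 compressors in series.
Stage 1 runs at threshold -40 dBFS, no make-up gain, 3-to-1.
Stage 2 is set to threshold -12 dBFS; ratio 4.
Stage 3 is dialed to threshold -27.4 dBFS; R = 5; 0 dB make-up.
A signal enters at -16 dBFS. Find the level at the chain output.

-32 dBFS

Stage 1: 24 dB above -40 dBFS, reduced 3:1 to 8 dB above → -32 dBFS.
Stage 2: -32 dBFS ≤ -12 dBFS, so stage 2 doesn't engage; output -32 dBFS.
Stage 3: below threshold (-32 ≤ -27.4); passes unchanged; output -32 dBFS.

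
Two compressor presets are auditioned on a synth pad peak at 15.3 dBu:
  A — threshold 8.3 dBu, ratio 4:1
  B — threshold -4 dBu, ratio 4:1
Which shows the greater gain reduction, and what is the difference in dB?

A: overshoot 7 dB → output overshoot 1.75 dB → GR 5.25 dB.
B: overshoot 19.3 dB → output overshoot 4.825 dB → GR 14.475 dB.
B applies 9.225 dB more gain reduction.

B, by 9.225 dB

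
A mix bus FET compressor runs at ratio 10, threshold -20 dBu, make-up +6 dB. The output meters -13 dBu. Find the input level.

-10 dBu

Before make-up, the level was -13 − 6 = -19 dBu.
That's 1 dB above the -20 dBu threshold.
Undo the ratio: input overshoot = 1 × 10 = 10 dB, giving input = -10 dBu.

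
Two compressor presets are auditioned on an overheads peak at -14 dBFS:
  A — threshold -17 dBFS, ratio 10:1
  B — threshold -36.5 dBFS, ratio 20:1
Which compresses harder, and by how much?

B, by 18.675 dB

A: overshoot 3 dB → output overshoot 0.3 dB → GR 2.7 dB.
B: overshoot 22.5 dB → output overshoot 1.125 dB → GR 21.375 dB.
B reduces 18.675 dB more.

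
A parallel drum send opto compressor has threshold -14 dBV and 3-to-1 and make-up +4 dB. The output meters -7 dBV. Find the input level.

Before make-up, the level was -7 − 4 = -11 dBV.
That's 3 dB above the -14 dBV threshold.
Input overshoot = R × output overshoot = 9 dB → input = -14 + 9 = -5 dBV.

-5 dBV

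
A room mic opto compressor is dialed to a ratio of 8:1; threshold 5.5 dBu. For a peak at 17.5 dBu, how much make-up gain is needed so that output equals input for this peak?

The peak compresses to 5.5 + 12/8 = 7 dBu.
To reach 17.5 dBu requires 17.5 − 7 = 10.5 dB of make-up.

10.5 dB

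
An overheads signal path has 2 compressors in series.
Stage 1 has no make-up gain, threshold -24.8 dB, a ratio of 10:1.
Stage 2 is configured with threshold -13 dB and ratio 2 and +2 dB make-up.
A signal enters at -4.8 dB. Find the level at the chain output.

-20.8 dB

Stage 1: -4.8 dB is 20 dB over -24.8 dB; at 10:1 that becomes 2 dB over, giving -22.8 dB.
Stage 2: -22.8 dB ≤ -13 dB, so stage 2 doesn't engage; make-up brings it to -20.8 dB.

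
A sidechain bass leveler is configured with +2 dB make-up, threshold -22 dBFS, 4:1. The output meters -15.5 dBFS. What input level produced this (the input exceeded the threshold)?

-4 dBFS

Before make-up, the level was -15.5 − 2 = -17.5 dBFS.
The compressed level sits -17.5 − (-22) = 4.5 dB over threshold.
Input overshoot = R × output overshoot = 18 dB → input = -22 + 18 = -4 dBFS.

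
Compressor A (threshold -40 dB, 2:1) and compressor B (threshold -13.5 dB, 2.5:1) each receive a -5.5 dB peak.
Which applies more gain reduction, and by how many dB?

A, by 12.45 dB

A: GR = 34.5 − 34.5/2 = 17.25 dB.
B: GR = 8 − 8/2.5 = 4.8 dB.
Difference: 12.45 dB in favour of A.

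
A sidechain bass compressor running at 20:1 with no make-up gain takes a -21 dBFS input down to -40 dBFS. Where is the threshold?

-41 dBFS

Input is 20 dB above T (since output overshoot × R = input overshoot: (-40 − T)·20 = -21 − T gives T = -41 dBFS).
Check: -41 + (-21 − (-41))/20 = -41 + 1 = -40 dBFS. ✓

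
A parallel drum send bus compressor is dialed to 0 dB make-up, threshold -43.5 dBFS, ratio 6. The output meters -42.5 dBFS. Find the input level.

The compressed level sits -42.5 − (-43.5) = 1 dB over threshold.
Undo the ratio: input overshoot = 1 × 6 = 6 dB, giving input = -37.5 dBFS.

-37.5 dBFS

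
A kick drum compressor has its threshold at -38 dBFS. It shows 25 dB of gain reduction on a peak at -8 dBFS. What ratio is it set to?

6:1

Input overshoot = -8 − (-38) = 30 dB.
Output overshoot = 30 − 25 = 5 dB.
Ratio = input overshoot / output overshoot = 30 / 5 = 6.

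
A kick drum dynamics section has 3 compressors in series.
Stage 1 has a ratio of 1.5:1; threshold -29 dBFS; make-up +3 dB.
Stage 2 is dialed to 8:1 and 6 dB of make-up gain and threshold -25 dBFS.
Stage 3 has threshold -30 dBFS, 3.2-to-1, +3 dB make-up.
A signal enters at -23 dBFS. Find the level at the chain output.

-23.445312 dBFS

Stage 1: 6 dB above -29 dBFS, reduced 1.5:1 to 4 dB above → -25 dBFS; +3 dB make-up → -22 dBFS.
Stage 2: 3 dB above -25 dBFS, reduced 8:1 to 0.375 dB above → -24.625 dBFS; +6 dB make-up → -18.625 dBFS.
Stage 3: overshoot 11.375 dB → 11.375/3.2 = 3.554688 dB → -26.445312 dBFS; +3 dB make-up → -23.445312 dBFS.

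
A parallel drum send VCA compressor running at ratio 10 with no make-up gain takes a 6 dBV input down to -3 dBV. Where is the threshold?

-4 dBV

Gain reduction = 6 − (-3) = 9 dB; output overshoot = GR / (R − 1) = 9 / 9 = 1 dB.
Threshold = output − output overshoot = -3 − 1 = -4 dBV.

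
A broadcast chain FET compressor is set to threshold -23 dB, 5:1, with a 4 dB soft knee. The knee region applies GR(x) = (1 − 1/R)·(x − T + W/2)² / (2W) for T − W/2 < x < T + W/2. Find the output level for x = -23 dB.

x − T + W/2 = -23 − (-23) + 2 = 2.
GR = (1 − 1/5) × 2² / 8 = 0.8 × 4 / 8 = 0.4 dB.
Output = -23 − 0.4 = -23.4 dB.

-23.4 dB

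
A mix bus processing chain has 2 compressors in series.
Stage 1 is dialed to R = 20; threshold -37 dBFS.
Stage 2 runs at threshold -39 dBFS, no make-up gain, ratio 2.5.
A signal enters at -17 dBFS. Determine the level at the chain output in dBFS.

Stage 1: overshoot 20 dB → 20/20 = 1 dB → -36 dBFS.
Stage 2: 3 dB above -39 dBFS, reduced 2.5:1 to 1.2 dB above → -37.8 dBFS.

-37.8 dBFS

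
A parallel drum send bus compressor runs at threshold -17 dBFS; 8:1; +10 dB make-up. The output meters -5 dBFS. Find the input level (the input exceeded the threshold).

Before make-up, the level was -5 − 10 = -15 dBFS.
Post-compression overshoot = -15 − (-17) = 2 dB.
Undo the ratio: input overshoot = 2 × 8 = 16 dB, giving input = -1 dBFS.

-1 dBFS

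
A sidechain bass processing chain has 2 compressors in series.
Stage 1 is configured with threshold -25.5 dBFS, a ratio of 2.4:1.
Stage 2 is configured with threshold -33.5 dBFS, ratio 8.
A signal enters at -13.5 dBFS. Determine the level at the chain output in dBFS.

Stage 1: overshoot 12 dB → 12/2.4 = 5 dB → -20.5 dBFS.
Stage 2: -20.5 dBFS is 13 dB over -33.5 dBFS; at 8:1 that becomes 1.625 dB over, giving -31.875 dBFS.

-31.875 dBFS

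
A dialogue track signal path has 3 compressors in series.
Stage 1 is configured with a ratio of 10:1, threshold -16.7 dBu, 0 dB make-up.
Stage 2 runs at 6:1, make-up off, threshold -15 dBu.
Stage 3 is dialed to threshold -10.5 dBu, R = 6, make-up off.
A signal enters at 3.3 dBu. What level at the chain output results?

Stage 1: overshoot 20 dB → 20/10 = 2 dB → -14.7 dBu.
Stage 2: 0.3 dB above -15 dBu, reduced 6:1 to 0.05 dB above → -14.95 dBu.
Stage 3: -14.95 dBu is at or below the -10.5 dBu threshold — no compression; output -14.95 dBu.

-14.95 dBu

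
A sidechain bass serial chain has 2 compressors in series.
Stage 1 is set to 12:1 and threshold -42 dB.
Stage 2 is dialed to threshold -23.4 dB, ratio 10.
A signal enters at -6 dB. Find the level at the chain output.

-39 dB

Stage 1: overshoot 36 dB → 36/12 = 3 dB → -39 dB.
Stage 2: -39 dB is at or below the -23.4 dB threshold — no compression; output -39 dB.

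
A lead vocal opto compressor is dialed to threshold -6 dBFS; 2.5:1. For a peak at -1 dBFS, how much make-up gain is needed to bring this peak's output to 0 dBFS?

Overshoot 5 dB → 5/2.5 = 2 dB after compression, so the compressed level is -6 + 2 = -4 dBFS.
Make-up = target − compressed = 0 − (-4) = 4 dB.

4 dB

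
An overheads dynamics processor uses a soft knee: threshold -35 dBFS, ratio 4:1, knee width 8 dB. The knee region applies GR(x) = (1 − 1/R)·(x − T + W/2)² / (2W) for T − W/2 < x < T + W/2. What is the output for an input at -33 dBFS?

x − T + W/2 = -33 − (-35) + 4 = 6.
GR = (1 − 1/4) × 6² / 16 = 0.75 × 36 / 16 = 1.6875 dB.
Output = -33 − 1.6875 = -34.6875 dBFS.

-34.6875 dBFS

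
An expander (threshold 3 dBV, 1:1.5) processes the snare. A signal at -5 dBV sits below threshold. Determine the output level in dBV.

Below threshold, a 1:1.5 expander applies gain = (1.5−1)×(T − x) of attenuation.
(1.5−1) × 8 = 4 dB, so output = -5 − 4 = -9 dBV.

-9 dBV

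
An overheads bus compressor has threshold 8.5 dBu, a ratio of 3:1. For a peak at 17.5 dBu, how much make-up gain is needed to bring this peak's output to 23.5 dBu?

12 dB

Without make-up, output = threshold + overshoot/3 = 8.5 + 3 = 11.5 dBu.
Gap to target: 12 dB.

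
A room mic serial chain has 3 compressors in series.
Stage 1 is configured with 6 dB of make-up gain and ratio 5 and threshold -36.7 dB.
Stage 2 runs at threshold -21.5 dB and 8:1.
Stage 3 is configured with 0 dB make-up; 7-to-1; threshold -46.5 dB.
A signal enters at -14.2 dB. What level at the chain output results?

Stage 1: 22.5 dB above -36.7 dB, reduced 5:1 to 4.5 dB above → -32.2 dB; +6 dB make-up → -26.2 dB.
Stage 2: -26.2 dB ≤ -21.5 dB, so stage 2 doesn't engage; output -26.2 dB.
Stage 3: -26.2 dB is 20.3 dB over -46.5 dB; at 7:1 that becomes 2.9 dB over, giving -43.6 dB.

-43.6 dB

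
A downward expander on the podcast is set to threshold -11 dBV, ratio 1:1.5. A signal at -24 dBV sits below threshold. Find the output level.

Undershoot = (-11) − (-24) = 13 dB.
At 1:1.5, that expands to 19.5 dB under threshold.
Output = -11 − 19.5 = -30.5 dBV.

-30.5 dBV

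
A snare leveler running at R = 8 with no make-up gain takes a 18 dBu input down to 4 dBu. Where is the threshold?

Input is 16 dB above T (since output overshoot × R = input overshoot: (4 − T)·8 = 18 − T gives T = 2 dBu).
Check: 2 + (18 − 2)/8 = 2 + 2 = 4 dBu. ✓

2 dBu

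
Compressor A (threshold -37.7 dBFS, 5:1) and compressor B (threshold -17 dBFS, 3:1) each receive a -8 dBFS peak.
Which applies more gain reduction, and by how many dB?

A, by 17.76 dB

A: overshoot 29.7 dB → output overshoot 5.94 dB → GR 23.76 dB.
B: overshoot 9 dB → output overshoot 3 dB → GR 6 dB.
A applies 17.76 dB more gain reduction.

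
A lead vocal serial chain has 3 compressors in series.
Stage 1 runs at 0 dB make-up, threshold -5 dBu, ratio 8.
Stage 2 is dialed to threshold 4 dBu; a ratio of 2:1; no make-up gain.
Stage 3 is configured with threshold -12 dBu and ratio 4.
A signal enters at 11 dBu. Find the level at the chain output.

-9.75 dBu

Stage 1: 16 dB above -5 dBu, reduced 8:1 to 2 dB above → -3 dBu.
Stage 2: below threshold (-3 ≤ 4); passes unchanged; output -3 dBu.
Stage 3: 9 dB above -12 dBu, reduced 4:1 to 2.25 dB above → -9.75 dBu.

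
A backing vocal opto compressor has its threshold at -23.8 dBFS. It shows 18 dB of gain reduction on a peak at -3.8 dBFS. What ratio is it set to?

10:1

Input overshoot = -3.8 − (-23.8) = 20 dB.
Output overshoot = 20 − 18 = 2 dB.
Ratio = input overshoot / output overshoot = 20 / 2 = 10.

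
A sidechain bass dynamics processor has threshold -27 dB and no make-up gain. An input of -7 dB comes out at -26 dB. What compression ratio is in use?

20:1

Input overshoot = -7 − (-27) = 20 dB; output overshoot = -26 − (-27) = 1 dB.
Ratio = 20 / 1 = 20.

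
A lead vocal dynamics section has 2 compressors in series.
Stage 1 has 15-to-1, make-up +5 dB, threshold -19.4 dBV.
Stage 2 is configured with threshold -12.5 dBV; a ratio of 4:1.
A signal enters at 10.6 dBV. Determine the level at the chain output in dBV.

-12.475 dBV

Stage 1: 30 dB above -19.4 dBV, reduced 15:1 to 2 dB above → -17.4 dBV; +5 dB make-up → -12.4 dBV.
Stage 2: 0.1 dB above -12.5 dBV, reduced 4:1 to 0.025 dB above → -12.475 dBV.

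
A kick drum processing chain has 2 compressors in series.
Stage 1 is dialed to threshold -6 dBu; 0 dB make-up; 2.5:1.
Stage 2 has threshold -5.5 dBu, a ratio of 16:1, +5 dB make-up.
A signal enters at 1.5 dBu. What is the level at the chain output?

-0.34375 dBu

Stage 1: 7.5 dB above -6 dBu, reduced 2.5:1 to 3 dB above → -3 dBu.
Stage 2: overshoot 2.5 dB → 2.5/16 = 0.15625 dB → -5.34375 dBu; +5 dB make-up → -0.34375 dBu.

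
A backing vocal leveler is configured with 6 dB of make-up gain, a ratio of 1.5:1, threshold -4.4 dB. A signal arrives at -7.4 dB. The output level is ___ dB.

-7.4 dB is 3 dB below the -4.4 dB threshold, so no gain reduction is applied.
Make-up gain adds 6 dB: -7.4 + 6 = -1.4 dB.

-1.4 dB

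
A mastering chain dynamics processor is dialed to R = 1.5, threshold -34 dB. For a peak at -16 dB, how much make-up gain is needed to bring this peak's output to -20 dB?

2 dB

The peak compresses to -34 + 18/1.5 = -22 dB.
To reach -20 dB requires -20 − (-22) = 2 dB of make-up.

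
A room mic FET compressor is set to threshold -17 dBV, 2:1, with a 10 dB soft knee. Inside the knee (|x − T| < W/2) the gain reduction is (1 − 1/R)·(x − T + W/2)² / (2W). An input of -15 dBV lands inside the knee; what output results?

-16.225 dBV

x − T + W/2 = -15 − (-17) + 5 = 7.
GR = (1 − 1/2) × 7² / 20 = 0.5 × 49 / 20 = 1.225 dB.
Output = -15 − 1.225 = -16.225 dBV.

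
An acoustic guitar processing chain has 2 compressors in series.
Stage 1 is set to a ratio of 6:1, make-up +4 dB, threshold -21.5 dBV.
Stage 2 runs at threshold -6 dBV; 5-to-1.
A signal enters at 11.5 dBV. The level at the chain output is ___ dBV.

Stage 1: overshoot 33 dB → 33/6 = 5.5 dB → -16 dBV; +4 dB make-up → -12 dBV.
Stage 2: -12 dBV ≤ -6 dBV, so stage 2 doesn't engage; output -12 dBV.

-12 dBV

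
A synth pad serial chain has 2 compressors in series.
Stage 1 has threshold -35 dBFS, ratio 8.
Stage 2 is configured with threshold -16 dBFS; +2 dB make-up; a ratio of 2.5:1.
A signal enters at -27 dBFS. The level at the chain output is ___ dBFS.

-32 dBFS

Stage 1: -27 dBFS is 8 dB over -35 dBFS; at 8:1 that becomes 1 dB over, giving -34 dBFS.
Stage 2: -34 dBFS ≤ -16 dBFS, so stage 2 doesn't engage; make-up brings it to -32 dBFS.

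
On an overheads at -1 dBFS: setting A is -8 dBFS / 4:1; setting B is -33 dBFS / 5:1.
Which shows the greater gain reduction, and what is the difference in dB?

A: overshoot 7 dB → output overshoot 1.75 dB → GR 5.25 dB.
B: overshoot 32 dB → output overshoot 6.4 dB → GR 25.6 dB.
B reduces 20.35 dB more.

B, by 20.35 dB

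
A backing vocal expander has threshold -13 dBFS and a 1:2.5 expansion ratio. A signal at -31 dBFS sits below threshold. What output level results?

-58 dBFS

Below threshold, a 1:2.5 expander applies gain = (2.5−1)×(T − x) of attenuation.
(2.5−1) × 18 = 27 dB, so output = -31 − 27 = -58 dBFS.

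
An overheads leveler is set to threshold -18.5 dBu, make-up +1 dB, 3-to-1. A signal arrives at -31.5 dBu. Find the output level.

-30.5 dBu

-31.5 dBu is 13 dB below the -18.5 dBu threshold, so no gain reduction is applied.
Make-up gain adds 1 dB: -31.5 + 1 = -30.5 dBu.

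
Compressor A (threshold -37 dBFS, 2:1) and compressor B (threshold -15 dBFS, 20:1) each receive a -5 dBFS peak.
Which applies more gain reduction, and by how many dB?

A: overshoot 32 dB → output overshoot 16 dB → GR 16 dB.
B: overshoot 10 dB → output overshoot 0.5 dB → GR 9.5 dB.
A applies 6.5 dB more gain reduction.

A, by 6.5 dB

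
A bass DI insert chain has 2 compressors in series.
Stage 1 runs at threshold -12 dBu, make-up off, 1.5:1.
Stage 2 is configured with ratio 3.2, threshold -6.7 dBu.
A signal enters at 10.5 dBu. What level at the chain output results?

Stage 1: 22.5 dB above -12 dBu, reduced 1.5:1 to 15 dB above → 3 dBu.
Stage 2: overshoot 9.7 dB → 9.7/3.2 = 3.03125 dB → -3.66875 dBu.

-3.66875 dBu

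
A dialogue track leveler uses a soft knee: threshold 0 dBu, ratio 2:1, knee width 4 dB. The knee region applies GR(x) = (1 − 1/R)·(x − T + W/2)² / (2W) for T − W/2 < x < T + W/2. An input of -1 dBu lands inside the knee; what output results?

x − T + W/2 = -1 − 0 + 2 = 1.
GR = (1 − 1/2) × 1² / 8 = 0.5 × 1 / 8 = 0.0625 dB.
Output = -1 − 0.0625 = -1.0625 dBu.

-1.0625 dBu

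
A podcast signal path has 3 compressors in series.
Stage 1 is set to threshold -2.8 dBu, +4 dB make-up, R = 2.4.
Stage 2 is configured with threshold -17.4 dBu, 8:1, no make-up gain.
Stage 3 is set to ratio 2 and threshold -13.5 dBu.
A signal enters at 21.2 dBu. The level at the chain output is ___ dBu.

-13.825 dBu

Stage 1: 24 dB above -2.8 dBu, reduced 2.4:1 to 10 dB above → 7.2 dBu; +4 dB make-up → 11.2 dBu.
Stage 2: 11.2 dBu is 28.6 dB over -17.4 dBu; at 8:1 that becomes 3.575 dB over, giving -13.825 dBu.
Stage 3: below threshold (-13.825 ≤ -13.5); passes unchanged; output -13.825 dBu.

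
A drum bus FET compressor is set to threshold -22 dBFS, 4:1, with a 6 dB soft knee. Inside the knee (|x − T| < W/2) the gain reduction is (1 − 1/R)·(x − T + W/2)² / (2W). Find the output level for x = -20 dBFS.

x − T + W/2 = -20 − (-22) + 3 = 5.
GR = (1 − 1/4) × 5² / 12 = 0.75 × 25 / 12 = 1.5625 dB.
Output = -20 − 1.5625 = -21.5625 dBFS.

-21.5625 dBFS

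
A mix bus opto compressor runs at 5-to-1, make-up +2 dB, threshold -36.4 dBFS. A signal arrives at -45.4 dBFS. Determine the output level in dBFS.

-43.4 dBFS

-45.4 dBFS is 9 dB below the -36.4 dBFS threshold, so no gain reduction is applied.
Make-up gain adds 2 dB: -45.4 + 2 = -43.4 dBFS.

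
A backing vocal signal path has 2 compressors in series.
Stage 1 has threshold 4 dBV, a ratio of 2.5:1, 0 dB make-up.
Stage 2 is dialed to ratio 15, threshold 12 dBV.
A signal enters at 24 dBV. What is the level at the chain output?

12 dBV

Stage 1: 24 dBV is 20 dB over 4 dBV; at 2.5:1 that becomes 8 dB over, giving 12 dBV.
Stage 2: 12 dBV is at or below the 12 dBV threshold — no compression; output 12 dBV.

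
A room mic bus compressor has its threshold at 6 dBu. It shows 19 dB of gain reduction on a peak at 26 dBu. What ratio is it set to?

Input overshoot = 26 − 6 = 20 dB.
Output overshoot = 20 − 19 = 1 dB.
Ratio = input overshoot / output overshoot = 20 / 1 = 20.

20:1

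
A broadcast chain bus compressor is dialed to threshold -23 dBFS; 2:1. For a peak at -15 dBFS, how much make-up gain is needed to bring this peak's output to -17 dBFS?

2 dB

The peak compresses to -23 + 8/2 = -19 dBFS.
To reach -17 dBFS requires -17 − (-19) = 2 dB of make-up.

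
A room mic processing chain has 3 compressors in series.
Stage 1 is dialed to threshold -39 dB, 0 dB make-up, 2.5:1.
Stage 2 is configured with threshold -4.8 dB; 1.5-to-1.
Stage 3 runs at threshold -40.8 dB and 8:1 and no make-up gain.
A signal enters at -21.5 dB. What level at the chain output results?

Stage 1: -21.5 dB is 17.5 dB over -39 dB; at 2.5:1 that becomes 7 dB over, giving -32 dB.
Stage 2: -32 dB is at or below the -4.8 dB threshold — no compression; output -32 dB.
Stage 3: -32 dB is 8.8 dB over -40.8 dB; at 8:1 that becomes 1.1 dB over, giving -39.7 dB.

-39.7 dB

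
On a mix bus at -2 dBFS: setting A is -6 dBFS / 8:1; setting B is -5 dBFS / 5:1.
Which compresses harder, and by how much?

A, by 1.1 dB

A: GR = 4 − 4/8 = 3.5 dB.
B: GR = 3 − 3/5 = 2.4 dB.
A applies 1.1 dB more gain reduction.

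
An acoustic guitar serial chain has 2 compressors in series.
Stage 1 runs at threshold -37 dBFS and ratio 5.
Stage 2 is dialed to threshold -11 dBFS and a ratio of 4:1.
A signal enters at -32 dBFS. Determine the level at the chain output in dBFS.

-36 dBFS

Stage 1: -32 dBFS is 5 dB over -37 dBFS; at 5:1 that becomes 1 dB over, giving -36 dBFS.
Stage 2: below threshold (-36 ≤ -11); passes unchanged; output -36 dBFS.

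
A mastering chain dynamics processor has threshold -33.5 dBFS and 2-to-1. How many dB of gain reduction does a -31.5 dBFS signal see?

The signal is 2 dB above threshold.
At 2:1, output sits 2/2 = 1 dB above threshold.
So the signal is attenuated by 2 − 1 = 1 dB.

1 dB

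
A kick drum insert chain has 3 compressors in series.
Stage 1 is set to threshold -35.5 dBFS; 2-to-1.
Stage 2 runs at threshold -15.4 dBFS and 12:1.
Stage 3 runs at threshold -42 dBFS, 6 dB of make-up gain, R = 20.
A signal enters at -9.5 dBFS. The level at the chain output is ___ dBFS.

-35.025 dBFS

Stage 1: 26 dB above -35.5 dBFS, reduced 2:1 to 13 dB above → -22.5 dBFS.
Stage 2: below threshold (-22.5 ≤ -15.4); passes unchanged; output -22.5 dBFS.
Stage 3: overshoot 19.5 dB → 19.5/20 = 0.975 dB → -41.025 dBFS; +6 dB make-up → -35.025 dBFS.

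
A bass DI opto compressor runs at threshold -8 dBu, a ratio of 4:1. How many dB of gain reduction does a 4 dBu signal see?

4 dBu exceeds the threshold by 12 dB.
After 4:1 compression the overshoot becomes 12/4 = 3 dB.
So the signal is attenuated by 12 − 3 = 9 dB.

9 dB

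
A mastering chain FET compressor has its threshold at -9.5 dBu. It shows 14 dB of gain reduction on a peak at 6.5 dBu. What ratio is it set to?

8:1

Input overshoot = 6.5 − (-9.5) = 16 dB.
Output overshoot = 16 − 14 = 2 dB.
Ratio = input overshoot / output overshoot = 16 / 2 = 8.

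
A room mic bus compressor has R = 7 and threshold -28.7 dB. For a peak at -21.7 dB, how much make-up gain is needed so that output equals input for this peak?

Without make-up, output = threshold + overshoot/7 = -28.7 + 1 = -27.7 dB.
Gap to target: 6 dB.

6 dB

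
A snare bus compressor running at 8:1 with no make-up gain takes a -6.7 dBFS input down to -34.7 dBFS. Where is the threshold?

-38.7 dBFS

Gain reduction = -6.7 − (-34.7) = 28 dB; output overshoot = GR / (R − 1) = 28 / 7 = 4 dB.
Threshold = output − output overshoot = -34.7 − 4 = -38.7 dBFS.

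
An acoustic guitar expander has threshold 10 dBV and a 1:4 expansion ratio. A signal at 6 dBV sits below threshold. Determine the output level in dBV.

-6 dBV

Undershoot = 10 − 6 = 4 dB.
At 1:4, that expands to 16 dB under threshold.
Output = 10 − 16 = -6 dBV.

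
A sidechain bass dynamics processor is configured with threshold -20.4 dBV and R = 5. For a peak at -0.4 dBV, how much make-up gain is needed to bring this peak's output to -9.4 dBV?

7 dB

The peak compresses to -20.4 + 20/5 = -16.4 dBV.
To reach -9.4 dBV requires -9.4 − (-16.4) = 7 dB of make-up.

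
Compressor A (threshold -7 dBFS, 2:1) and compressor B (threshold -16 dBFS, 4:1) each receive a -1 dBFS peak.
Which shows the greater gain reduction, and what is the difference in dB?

A: GR = 6 − 6/2 = 3 dB.
B: GR = 15 − 15/4 = 11.25 dB.
B reduces 8.25 dB more.

B, by 8.25 dB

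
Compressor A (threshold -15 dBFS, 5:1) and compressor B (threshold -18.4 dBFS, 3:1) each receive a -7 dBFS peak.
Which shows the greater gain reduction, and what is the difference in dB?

A: 8 dB over, compressed to 1.6 dB over, so 6.4 dB of GR.
B: 11.4 dB over, compressed to 3.8 dB over, so 7.6 dB of GR.
B reduces 1.2 dB more.

B, by 1.2 dB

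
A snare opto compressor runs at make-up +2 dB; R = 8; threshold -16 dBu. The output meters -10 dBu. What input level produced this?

Stripping the +2 dB make-up gives -12 dBu at the gain stage.
The compressed level sits -12 − (-16) = 4 dB over threshold.
Before 8:1 compression the overshoot was 4 × 8 = 32 dB, so input = -16 + 32 = 16 dBu.

16 dBu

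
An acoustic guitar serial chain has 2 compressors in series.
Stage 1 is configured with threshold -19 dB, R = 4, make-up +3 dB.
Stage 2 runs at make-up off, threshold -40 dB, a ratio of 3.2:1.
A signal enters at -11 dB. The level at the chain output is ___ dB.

-31.875 dB

Stage 1: -11 dB is 8 dB over -19 dB; at 4:1 that becomes 2 dB over, giving -17 dB; +3 dB make-up → -14 dB.
Stage 2: -14 dB is 26 dB over -40 dB; at 3.2:1 that becomes 8.125 dB over, giving -31.875 dB.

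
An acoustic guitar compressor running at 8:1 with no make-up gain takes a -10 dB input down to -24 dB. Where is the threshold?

-26 dB

Input is 16 dB above T (since output overshoot × R = input overshoot: (-24 − T)·8 = -10 − T gives T = -26 dB).
Check: -26 + (-10 − (-26))/8 = -26 + 2 = -24 dB. ✓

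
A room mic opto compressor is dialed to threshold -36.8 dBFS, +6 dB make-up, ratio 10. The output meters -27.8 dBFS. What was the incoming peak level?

-6.8 dBFS

Remove make-up: -27.8 − 6 = -33.8 dBFS.
Post-compression overshoot = -33.8 − (-36.8) = 3 dB.
Input overshoot = R × output overshoot = 30 dB → input = -36.8 + 30 = -6.8 dBFS.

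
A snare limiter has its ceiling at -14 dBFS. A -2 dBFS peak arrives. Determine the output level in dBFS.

-14 dBFS

At ∞:1, everything above -14 dBFS is held at the ceiling.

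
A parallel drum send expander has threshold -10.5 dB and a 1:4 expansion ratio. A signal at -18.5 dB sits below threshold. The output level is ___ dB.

The input is 8 dB below the -10.5 dB threshold.
A 1:4 expander multiplies undershoot by 4: 8 × 4 = 32 dB below threshold.
Output = -10.5 − 32 = -42.5 dB.

-42.5 dB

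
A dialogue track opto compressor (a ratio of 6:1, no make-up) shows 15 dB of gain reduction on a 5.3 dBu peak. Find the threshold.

-12.7 dBu

Gain reduction = 5.3 − (-9.7) = 15 dB; output overshoot = GR / (R − 1) = 15 / 5 = 3 dB.
Threshold = output − output overshoot = -9.7 − 3 = -12.7 dBu.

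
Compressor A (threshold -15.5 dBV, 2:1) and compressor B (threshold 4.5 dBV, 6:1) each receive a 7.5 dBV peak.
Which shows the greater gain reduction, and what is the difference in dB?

A, by 9 dB

A: 23 dB over, compressed to 11.5 dB over, so 11.5 dB of GR.
B: 3 dB over, compressed to 0.5 dB over, so 2.5 dB of GR.
A applies 9 dB more gain reduction.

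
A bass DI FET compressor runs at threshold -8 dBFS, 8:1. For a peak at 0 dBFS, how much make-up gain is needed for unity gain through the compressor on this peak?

7 dB

The peak compresses to -8 + 8/8 = -7 dBFS.
To reach 0 dBFS requires 0 − (-7) = 7 dB of make-up.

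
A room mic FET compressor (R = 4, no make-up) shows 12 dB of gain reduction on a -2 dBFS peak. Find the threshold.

-18 dBFS

Gain reduction = -2 − (-14) = 12 dB; output overshoot = GR / (R − 1) = 12 / 3 = 4 dB.
Threshold = output − output overshoot = -14 − 4 = -18 dBFS.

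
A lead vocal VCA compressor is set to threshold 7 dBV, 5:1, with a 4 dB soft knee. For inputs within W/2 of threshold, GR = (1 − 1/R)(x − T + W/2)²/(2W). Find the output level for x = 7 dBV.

x − T + W/2 = 7 − 7 + 2 = 2.
GR = (1 − 1/5) × 2² / 8 = 0.8 × 4 / 8 = 0.4 dB.
Output = 7 − 0.4 = 6.6 dBV.

6.6 dBV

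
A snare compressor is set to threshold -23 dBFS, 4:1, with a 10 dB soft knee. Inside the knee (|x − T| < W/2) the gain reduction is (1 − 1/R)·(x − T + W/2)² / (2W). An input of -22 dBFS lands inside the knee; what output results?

-23.35 dBFS

x − T + W/2 = -22 − (-23) + 5 = 6.
GR = (1 − 1/4) × 6² / 20 = 0.75 × 36 / 20 = 1.35 dB.
Output = -22 − 1.35 = -23.35 dBFS.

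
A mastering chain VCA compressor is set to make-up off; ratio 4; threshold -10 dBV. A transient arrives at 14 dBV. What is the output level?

Overshoot: 14 − (-10) = 24 dB.
The 24 dB excess becomes 6 dB after 4:1 reduction.
Output = -10 + 6 = -4 dBV.

-4 dBV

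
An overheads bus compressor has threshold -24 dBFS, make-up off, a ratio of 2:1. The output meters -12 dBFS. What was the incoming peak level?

0 dBFS

That's 12 dB above the -24 dBFS threshold.
Input overshoot = R × output overshoot = 24 dB → input = -24 + 24 = 0 dBFS.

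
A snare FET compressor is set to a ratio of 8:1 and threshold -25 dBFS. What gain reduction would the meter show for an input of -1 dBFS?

Overshoot = -1 − (-25) = 24 dB.
At 8:1, output sits 24/8 = 3 dB above threshold.
GR = overshoot in − overshoot out = 24 − 3 = 21 dB.

21 dB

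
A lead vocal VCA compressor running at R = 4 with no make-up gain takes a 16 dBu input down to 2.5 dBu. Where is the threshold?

Gain reduction = 16 − 2.5 = 13.5 dB; output overshoot = GR / (R − 1) = 13.5 / 3 = 4.5 dB.
Threshold = output − output overshoot = 2.5 − 4.5 = -2 dBu.

-2 dBu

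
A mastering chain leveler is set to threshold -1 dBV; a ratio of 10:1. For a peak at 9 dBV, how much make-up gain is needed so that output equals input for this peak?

Overshoot 10 dB → 10/10 = 1 dB after compression, so the compressed level is -1 + 1 = 0 dBV.
Make-up = target − compressed = 9 − 0 = 9 dB.

9 dB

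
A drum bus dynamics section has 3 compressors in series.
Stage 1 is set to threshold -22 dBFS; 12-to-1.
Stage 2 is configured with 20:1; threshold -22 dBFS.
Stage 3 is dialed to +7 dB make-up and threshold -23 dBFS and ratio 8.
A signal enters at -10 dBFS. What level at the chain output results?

-15.86875 dBFS

Stage 1: overshoot 12 dB → 12/12 = 1 dB → -21 dBFS.
Stage 2: 1 dB above -22 dBFS, reduced 20:1 to 0.05 dB above → -21.95 dBFS.
Stage 3: -21.95 dBFS is 1.05 dB over -23 dBFS; at 8:1 that becomes 0.13125 dB over, giving -22.86875 dBFS; +7 dB make-up → -15.86875 dBFS.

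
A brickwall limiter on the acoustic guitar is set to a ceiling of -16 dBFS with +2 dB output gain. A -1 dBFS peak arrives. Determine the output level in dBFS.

At ∞:1, everything above -16 dBFS is held at the ceiling.
Output gain then adds 2 dB: -16 + 2 = -14 dBFS.

-14 dBFS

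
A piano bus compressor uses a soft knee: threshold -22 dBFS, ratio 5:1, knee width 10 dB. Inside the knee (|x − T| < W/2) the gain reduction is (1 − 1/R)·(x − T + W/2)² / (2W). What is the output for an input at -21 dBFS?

-22.44 dBFS

x − T + W/2 = -21 − (-22) + 5 = 6.
GR = (1 − 1/5) × 6² / 20 = 0.8 × 36 / 20 = 1.44 dB.
Output = -21 − 1.44 = -22.44 dBFS.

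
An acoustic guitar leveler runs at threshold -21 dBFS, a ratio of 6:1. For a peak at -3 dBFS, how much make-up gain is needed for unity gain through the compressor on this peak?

15 dB

Without make-up, output = threshold + overshoot/6 = -21 + 3 = -18 dBFS.
Gap to target: 15 dB.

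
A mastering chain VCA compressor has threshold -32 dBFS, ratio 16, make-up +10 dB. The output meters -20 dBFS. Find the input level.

Stripping the +10 dB make-up gives -30 dBFS at the gain stage.
Post-compression overshoot = -30 − (-32) = 2 dB.
Input overshoot = R × output overshoot = 32 dB → input = -32 + 32 = 0 dBFS.

0 dBFS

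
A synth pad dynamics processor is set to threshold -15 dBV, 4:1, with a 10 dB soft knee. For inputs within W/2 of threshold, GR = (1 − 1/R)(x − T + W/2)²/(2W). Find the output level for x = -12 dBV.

x − T + W/2 = -12 − (-15) + 5 = 8.
GR = (1 − 1/4) × 8² / 20 = 0.75 × 64 / 20 = 2.4 dB.
Output = -12 − 2.4 = -14.4 dBV.

-14.4 dBV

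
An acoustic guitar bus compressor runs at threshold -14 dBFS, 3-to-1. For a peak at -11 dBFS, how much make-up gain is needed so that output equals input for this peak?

Overshoot 3 dB → 3/3 = 1 dB after compression, so the compressed level is -14 + 1 = -13 dBFS.
Make-up = target − compressed = -11 − (-13) = 2 dB.

2 dB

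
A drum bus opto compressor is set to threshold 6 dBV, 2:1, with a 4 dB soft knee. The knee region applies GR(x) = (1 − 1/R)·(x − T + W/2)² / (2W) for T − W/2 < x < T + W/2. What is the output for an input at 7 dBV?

6.4375 dBV

x − T + W/2 = 7 − 6 + 2 = 3.
GR = (1 − 1/2) × 3² / 8 = 0.5 × 9 / 8 = 0.5625 dB.
Output = 7 − 0.5625 = 6.4375 dBV.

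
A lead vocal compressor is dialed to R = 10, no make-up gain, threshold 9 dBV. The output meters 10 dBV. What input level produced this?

19 dBV

Post-compression overshoot = 10 − 9 = 1 dB.
Input overshoot = R × output overshoot = 10 dB → input = 9 + 10 = 19 dBV.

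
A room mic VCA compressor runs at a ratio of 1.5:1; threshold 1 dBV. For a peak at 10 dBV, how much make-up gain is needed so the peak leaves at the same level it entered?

Without make-up, output = threshold + overshoot/1.5 = 1 + 6 = 7 dBV.
Gap to target: 3 dB.

3 dB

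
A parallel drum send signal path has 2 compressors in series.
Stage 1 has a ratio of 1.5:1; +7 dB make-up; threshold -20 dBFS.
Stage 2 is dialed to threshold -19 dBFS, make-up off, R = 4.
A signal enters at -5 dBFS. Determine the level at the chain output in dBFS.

-15 dBFS

Stage 1: 15 dB above -20 dBFS, reduced 1.5:1 to 10 dB above → -10 dBFS; +7 dB make-up → -3 dBFS.
Stage 2: overshoot 16 dB → 16/4 = 4 dB → -15 dBFS.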